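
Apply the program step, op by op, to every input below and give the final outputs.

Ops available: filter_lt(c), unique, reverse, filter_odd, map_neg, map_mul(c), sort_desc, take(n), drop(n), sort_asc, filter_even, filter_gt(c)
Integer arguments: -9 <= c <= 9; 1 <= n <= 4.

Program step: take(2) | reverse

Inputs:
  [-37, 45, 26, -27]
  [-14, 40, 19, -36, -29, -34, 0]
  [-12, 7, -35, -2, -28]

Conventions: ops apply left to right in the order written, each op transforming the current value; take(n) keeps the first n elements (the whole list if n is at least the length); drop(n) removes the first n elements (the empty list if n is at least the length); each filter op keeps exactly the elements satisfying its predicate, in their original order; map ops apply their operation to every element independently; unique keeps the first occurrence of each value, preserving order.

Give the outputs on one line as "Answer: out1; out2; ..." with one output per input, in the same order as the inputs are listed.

Execution, op by op:
  [-37, 45, 26, -27] -> [-37, 45] -> [45, -37]
  [-14, 40, 19, -36, -29, -34, 0] -> [-14, 40] -> [40, -14]
  [-12, 7, -35, -2, -28] -> [-12, 7] -> [7, -12]

[45, -37]; [40, -14]; [7, -12]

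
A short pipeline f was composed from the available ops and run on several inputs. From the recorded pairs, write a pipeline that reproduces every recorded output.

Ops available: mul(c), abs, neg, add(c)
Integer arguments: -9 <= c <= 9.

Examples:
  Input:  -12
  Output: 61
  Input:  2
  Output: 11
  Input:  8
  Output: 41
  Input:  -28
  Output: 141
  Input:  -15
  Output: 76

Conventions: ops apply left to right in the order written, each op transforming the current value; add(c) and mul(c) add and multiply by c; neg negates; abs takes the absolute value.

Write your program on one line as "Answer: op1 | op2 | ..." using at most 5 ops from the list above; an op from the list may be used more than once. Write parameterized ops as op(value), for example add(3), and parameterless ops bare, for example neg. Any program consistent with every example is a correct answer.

mul(-5) | neg | abs | add(-3) | add(4)

Check, running the answer program on each example:
  -12 -> 60 -> -60 -> 60 -> 57 -> 61
  2 -> -10 -> 10 -> 10 -> 7 -> 11
  8 -> -40 -> 40 -> 40 -> 37 -> 41
  -28 -> 140 -> -140 -> 140 -> 137 -> 141
  -15 -> 75 -> -75 -> 75 -> 72 -> 76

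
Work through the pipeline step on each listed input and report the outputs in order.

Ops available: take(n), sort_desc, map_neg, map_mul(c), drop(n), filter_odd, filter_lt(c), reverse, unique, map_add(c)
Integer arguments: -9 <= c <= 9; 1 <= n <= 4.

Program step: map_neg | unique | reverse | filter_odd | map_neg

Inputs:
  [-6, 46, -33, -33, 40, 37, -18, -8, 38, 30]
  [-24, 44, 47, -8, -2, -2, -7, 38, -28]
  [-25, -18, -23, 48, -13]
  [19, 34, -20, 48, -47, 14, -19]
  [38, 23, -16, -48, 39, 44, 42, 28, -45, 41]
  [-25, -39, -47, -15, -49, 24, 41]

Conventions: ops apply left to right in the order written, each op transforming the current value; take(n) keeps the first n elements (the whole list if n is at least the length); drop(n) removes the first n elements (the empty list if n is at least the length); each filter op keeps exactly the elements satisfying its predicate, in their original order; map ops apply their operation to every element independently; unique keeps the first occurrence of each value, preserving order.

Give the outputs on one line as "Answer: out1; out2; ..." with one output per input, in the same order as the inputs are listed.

Execution, op by op:
  [-6, 46, -33, -33, 40, 37, -18, -8, 38, 30] -> [6, -46, 33, 33, -40, -37, 18, 8, -38, -30] -> [6, -46, 33, -40, -37, 18, 8, -38, -30] -> [-30, -38, 8, 18, -37, -40, 33, -46, 6] -> [-37, 33] -> [37, -33]
  [-24, 44, 47, -8, -2, -2, -7, 38, -28] -> [24, -44, -47, 8, 2, 2, 7, -38, 28] -> [24, -44, -47, 8, 2, 7, -38, 28] -> [28, -38, 7, 2, 8, -47, -44, 24] -> [7, -47] -> [-7, 47]
  [-25, -18, -23, 48, -13] -> [25, 18, 23, -48, 13] -> [25, 18, 23, -48, 13] -> [13, -48, 23, 18, 25] -> [13, 23, 25] -> [-13, -23, -25]
  [19, 34, -20, 48, -47, 14, -19] -> [-19, -34, 20, -48, 47, -14, 19] -> [-19, -34, 20, -48, 47, -14, 19] -> [19, -14, 47, -48, 20, -34, -19] -> [19, 47, -19] -> [-19, -47, 19]
  [38, 23, -16, -48, 39, 44, 42, 28, -45, 41] -> [-38, -23, 16, 48, -39, -44, -42, -28, 45, -41] -> [-38, -23, 16, 48, -39, -44, -42, -28, 45, -41] -> [-41, 45, -28, -42, -44, -39, 48, 16, -23, -38] -> [-41, 45, -39, -23] -> [41, -45, 39, 23]
  [-25, -39, -47, -15, -49, 24, 41] -> [25, 39, 47, 15, 49, -24, -41] -> [25, 39, 47, 15, 49, -24, -41] -> [-41, -24, 49, 15, 47, 39, 25] -> [-41, 49, 15, 47, 39, 25] -> [41, -49, -15, -47, -39, -25]

[37, -33]; [-7, 47]; [-13, -23, -25]; [-19, -47, 19]; [41, -45, 39, 23]; [41, -49, -15, -47, -39, -25]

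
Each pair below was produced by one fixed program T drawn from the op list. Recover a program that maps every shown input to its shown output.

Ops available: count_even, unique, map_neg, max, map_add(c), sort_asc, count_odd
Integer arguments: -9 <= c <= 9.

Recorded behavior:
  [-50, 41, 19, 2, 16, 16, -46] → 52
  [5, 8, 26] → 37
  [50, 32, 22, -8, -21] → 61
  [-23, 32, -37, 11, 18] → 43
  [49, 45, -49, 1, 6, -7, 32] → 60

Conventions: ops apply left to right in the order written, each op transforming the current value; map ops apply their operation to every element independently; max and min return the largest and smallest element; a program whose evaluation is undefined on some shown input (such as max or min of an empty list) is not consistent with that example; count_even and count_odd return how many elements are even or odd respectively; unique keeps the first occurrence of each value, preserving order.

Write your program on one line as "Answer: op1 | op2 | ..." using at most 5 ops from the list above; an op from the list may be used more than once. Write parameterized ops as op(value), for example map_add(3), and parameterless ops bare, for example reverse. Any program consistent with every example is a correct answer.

map_add(6) | sort_asc | map_add(5) | max

Check, running the answer program on each example:
  [-50, 41, 19, 2, 16, 16, -46] -> [-44, 47, 25, 8, 22, 22, -40] -> [-44, -40, 8, 22, 22, 25, 47] -> [-39, -35, 13, 27, 27, 30, 52] -> 52
  [5, 8, 26] -> [11, 14, 32] -> [11, 14, 32] -> [16, 19, 37] -> 37
  [50, 32, 22, -8, -21] -> [56, 38, 28, -2, -15] -> [-15, -2, 28, 38, 56] -> [-10, 3, 33, 43, 61] -> 61
  [-23, 32, -37, 11, 18] -> [-17, 38, -31, 17, 24] -> [-31, -17, 17, 24, 38] -> [-26, -12, 22, 29, 43] -> 43
  [49, 45, -49, 1, 6, -7, 32] -> [55, 51, -43, 7, 12, -1, 38] -> [-43, -1, 7, 12, 38, 51, 55] -> [-38, 4, 12, 17, 43, 56, 60] -> 60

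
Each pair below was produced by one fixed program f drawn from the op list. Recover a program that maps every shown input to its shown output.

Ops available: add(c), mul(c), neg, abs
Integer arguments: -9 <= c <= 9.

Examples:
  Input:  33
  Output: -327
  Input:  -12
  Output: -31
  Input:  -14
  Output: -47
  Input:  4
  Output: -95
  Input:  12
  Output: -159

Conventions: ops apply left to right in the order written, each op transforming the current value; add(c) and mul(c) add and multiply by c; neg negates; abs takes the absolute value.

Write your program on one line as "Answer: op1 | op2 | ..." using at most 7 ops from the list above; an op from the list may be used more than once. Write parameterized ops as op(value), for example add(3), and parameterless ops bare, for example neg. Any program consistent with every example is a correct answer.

add(8) | abs | mul(-8) | neg | add(-1) | neg

Check, running the answer program on each example:
  33 -> 41 -> 41 -> -328 -> 328 -> 327 -> -327
  -12 -> -4 -> 4 -> -32 -> 32 -> 31 -> -31
  -14 -> -6 -> 6 -> -48 -> 48 -> 47 -> -47
  4 -> 12 -> 12 -> -96 -> 96 -> 95 -> -95
  12 -> 20 -> 20 -> -160 -> 160 -> 159 -> -159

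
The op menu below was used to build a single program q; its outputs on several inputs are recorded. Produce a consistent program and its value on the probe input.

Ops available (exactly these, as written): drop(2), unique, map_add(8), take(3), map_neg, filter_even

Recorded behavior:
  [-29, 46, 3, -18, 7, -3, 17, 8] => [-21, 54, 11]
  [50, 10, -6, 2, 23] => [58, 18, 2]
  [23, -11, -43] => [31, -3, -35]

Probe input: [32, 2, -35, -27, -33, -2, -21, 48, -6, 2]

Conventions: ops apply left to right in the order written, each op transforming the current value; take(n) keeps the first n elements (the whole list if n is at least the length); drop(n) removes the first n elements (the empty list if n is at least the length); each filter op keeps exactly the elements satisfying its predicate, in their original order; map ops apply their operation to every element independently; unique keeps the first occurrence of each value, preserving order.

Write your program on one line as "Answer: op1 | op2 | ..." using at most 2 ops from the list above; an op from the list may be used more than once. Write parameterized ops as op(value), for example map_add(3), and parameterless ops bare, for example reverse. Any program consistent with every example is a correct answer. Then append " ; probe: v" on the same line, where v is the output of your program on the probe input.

map_add(8) | take(3) ; probe: [40, 10, -27]

Check, running the answer program on each example:
  [-29, 46, 3, -18, 7, -3, 17, 8] -> [-21, 54, 11, -10, 15, 5, 25, 16] -> [-21, 54, 11]
  [50, 10, -6, 2, 23] -> [58, 18, 2, 10, 31] -> [58, 18, 2]
  [23, -11, -43] -> [31, -3, -35] -> [31, -3, -35]
  probe: [32, 2, -35, -27, -33, -2, -21, 48, -6, 2] -> [40, 10, -27, -19, -25, 6, -13, 56, 2, 10] -> [40, 10, -27]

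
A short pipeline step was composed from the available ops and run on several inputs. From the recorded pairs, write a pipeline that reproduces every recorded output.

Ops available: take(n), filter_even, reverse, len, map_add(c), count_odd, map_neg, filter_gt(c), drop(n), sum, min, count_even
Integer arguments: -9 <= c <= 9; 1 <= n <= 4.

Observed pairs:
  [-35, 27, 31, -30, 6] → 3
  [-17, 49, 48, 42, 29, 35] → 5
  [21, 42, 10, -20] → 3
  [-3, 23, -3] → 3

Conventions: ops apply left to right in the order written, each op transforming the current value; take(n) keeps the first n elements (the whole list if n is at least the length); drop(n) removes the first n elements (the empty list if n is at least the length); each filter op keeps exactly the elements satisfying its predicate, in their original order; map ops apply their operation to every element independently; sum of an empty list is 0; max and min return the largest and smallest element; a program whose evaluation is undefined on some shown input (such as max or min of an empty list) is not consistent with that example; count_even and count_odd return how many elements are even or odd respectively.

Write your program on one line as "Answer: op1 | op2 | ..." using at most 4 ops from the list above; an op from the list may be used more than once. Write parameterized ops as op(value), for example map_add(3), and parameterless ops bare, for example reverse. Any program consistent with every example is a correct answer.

filter_gt(-6) | map_add(-9) | len

Check, running the answer program on each example:
  [-35, 27, 31, -30, 6] -> [27, 31, 6] -> [18, 22, -3] -> 3
  [-17, 49, 48, 42, 29, 35] -> [49, 48, 42, 29, 35] -> [40, 39, 33, 20, 26] -> 5
  [21, 42, 10, -20] -> [21, 42, 10] -> [12, 33, 1] -> 3
  [-3, 23, -3] -> [-3, 23, -3] -> [-12, 14, -12] -> 3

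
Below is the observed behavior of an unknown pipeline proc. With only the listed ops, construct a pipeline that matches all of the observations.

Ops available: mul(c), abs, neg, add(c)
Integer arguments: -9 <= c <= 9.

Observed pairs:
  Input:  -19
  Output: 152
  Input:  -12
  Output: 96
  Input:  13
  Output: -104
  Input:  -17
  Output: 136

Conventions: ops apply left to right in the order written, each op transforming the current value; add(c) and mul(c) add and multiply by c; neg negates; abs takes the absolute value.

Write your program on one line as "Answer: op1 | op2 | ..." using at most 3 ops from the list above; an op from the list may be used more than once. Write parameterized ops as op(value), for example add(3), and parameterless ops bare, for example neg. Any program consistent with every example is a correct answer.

neg | mul(8)

Check, running the answer program on each example:
  -19 -> 19 -> 152
  -12 -> 12 -> 96
  13 -> -13 -> -104
  -17 -> 17 -> 136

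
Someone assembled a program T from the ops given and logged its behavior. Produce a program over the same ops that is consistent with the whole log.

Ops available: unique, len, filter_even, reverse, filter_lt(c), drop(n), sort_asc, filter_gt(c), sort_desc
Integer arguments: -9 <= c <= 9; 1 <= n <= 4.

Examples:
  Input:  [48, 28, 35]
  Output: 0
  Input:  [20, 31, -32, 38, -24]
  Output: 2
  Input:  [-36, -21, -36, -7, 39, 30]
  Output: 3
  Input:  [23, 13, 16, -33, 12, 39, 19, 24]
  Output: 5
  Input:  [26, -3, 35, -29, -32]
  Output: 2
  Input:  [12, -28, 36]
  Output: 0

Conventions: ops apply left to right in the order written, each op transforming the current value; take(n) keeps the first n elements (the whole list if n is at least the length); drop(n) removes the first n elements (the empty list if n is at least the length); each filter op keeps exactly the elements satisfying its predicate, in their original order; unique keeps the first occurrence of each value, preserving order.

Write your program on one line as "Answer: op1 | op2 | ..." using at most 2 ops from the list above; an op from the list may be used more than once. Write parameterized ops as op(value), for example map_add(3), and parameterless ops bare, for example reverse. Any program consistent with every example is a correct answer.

drop(3) | len

Check, running the answer program on each example:
  [48, 28, 35] -> [] -> 0
  [20, 31, -32, 38, -24] -> [38, -24] -> 2
  [-36, -21, -36, -7, 39, 30] -> [-7, 39, 30] -> 3
  [23, 13, 16, -33, 12, 39, 19, 24] -> [-33, 12, 39, 19, 24] -> 5
  [26, -3, 35, -29, -32] -> [-29, -32] -> 2
  [12, -28, 36] -> [] -> 0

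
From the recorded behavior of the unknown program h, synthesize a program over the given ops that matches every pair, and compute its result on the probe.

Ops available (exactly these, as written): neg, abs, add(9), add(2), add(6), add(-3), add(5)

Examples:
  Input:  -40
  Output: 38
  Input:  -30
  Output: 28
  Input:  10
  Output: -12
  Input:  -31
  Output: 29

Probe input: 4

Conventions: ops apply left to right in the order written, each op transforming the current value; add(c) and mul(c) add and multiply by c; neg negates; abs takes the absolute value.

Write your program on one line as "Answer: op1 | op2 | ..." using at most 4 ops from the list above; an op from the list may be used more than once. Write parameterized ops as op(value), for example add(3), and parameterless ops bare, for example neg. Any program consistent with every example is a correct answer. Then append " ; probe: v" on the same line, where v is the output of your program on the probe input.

add(-3) | add(5) | neg ; probe: -6

Check, running the answer program on each example:
  -40 -> -43 -> -38 -> 38
  -30 -> -33 -> -28 -> 28
  10 -> 7 -> 12 -> -12
  -31 -> -34 -> -29 -> 29
  probe: 4 -> 1 -> 6 -> -6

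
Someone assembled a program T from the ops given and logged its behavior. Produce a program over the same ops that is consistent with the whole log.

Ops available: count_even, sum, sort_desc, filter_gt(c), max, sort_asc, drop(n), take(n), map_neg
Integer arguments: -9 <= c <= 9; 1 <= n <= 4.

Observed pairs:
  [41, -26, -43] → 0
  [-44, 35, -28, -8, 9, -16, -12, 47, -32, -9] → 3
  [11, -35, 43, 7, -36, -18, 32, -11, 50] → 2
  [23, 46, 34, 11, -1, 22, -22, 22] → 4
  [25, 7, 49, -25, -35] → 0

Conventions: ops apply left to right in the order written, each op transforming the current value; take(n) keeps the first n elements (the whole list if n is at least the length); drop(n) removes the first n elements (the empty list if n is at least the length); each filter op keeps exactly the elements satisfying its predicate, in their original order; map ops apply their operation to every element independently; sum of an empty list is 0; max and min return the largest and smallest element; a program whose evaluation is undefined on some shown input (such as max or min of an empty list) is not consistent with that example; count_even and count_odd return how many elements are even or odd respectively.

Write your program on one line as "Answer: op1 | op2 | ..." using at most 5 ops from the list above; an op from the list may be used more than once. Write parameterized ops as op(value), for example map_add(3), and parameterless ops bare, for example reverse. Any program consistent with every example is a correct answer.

sort_desc | sort_asc | drop(3) | count_even

Check, running the answer program on each example:
  [41, -26, -43] -> [41, -26, -43] -> [-43, -26, 41] -> [] -> 0
  [-44, 35, -28, -8, 9, -16, -12, 47, -32, -9] -> [47, 35, 9, -8, -9, -12, -16, -28, -32, -44] -> [-44, -32, -28, -16, -12, -9, -8, 9, 35, 47] -> [-16, -12, -9, -8, 9, 35, 47] -> 3
  [11, -35, 43, 7, -36, -18, 32, -11, 50] -> [50, 43, 32, 11, 7, -11, -18, -35, -36] -> [-36, -35, -18, -11, 7, 11, 32, 43, 50] -> [-11, 7, 11, 32, 43, 50] -> 2
  [23, 46, 34, 11, -1, 22, -22, 22] -> [46, 34, 23, 22, 22, 11, -1, -22] -> [-22, -1, 11, 22, 22, 23, 34, 46] -> [22, 22, 23, 34, 46] -> 4
  [25, 7, 49, -25, -35] -> [49, 25, 7, -25, -35] -> [-35, -25, 7, 25, 49] -> [25, 49] -> 0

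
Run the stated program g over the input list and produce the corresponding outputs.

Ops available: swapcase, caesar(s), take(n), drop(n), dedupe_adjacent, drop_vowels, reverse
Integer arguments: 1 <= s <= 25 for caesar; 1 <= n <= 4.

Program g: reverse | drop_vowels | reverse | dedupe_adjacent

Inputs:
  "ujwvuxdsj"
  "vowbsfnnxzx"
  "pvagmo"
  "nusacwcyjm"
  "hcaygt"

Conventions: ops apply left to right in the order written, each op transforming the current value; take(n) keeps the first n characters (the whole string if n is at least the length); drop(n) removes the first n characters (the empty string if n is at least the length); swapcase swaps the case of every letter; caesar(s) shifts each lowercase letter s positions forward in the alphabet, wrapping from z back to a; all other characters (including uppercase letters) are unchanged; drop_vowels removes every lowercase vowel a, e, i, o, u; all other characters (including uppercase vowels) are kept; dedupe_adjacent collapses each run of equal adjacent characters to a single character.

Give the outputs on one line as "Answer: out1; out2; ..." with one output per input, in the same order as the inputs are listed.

"jwvxdsj"; "vwbsfnxzx"; "pvgm"; "nscwcyjm"; "hcygt"

Execution, op by op:
  "ujwvuxdsj" -> "jsdxuvwju" -> "jsdxvwj" -> "jwvxdsj" -> "jwvxdsj"
  "vowbsfnnxzx" -> "xzxnnfsbwov" -> "xzxnnfsbwv" -> "vwbsfnnxzx" -> "vwbsfnxzx"
  "pvagmo" -> "omgavp" -> "mgvp" -> "pvgm" -> "pvgm"
  "nusacwcyjm" -> "mjycwcasun" -> "mjycwcsn" -> "nscwcyjm" -> "nscwcyjm"
  "hcaygt" -> "tgyach" -> "tgych" -> "hcygt" -> "hcygt"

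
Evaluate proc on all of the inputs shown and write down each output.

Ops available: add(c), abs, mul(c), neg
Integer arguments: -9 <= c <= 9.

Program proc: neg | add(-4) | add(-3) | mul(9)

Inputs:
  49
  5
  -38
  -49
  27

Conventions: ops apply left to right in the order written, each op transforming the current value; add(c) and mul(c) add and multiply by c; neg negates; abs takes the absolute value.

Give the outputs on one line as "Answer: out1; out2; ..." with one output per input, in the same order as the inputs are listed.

-504; -108; 279; 378; -306

Execution, op by op:
  49 -> -49 -> -53 -> -56 -> -504
  5 -> -5 -> -9 -> -12 -> -108
  -38 -> 38 -> 34 -> 31 -> 279
  -49 -> 49 -> 45 -> 42 -> 378
  27 -> -27 -> -31 -> -34 -> -306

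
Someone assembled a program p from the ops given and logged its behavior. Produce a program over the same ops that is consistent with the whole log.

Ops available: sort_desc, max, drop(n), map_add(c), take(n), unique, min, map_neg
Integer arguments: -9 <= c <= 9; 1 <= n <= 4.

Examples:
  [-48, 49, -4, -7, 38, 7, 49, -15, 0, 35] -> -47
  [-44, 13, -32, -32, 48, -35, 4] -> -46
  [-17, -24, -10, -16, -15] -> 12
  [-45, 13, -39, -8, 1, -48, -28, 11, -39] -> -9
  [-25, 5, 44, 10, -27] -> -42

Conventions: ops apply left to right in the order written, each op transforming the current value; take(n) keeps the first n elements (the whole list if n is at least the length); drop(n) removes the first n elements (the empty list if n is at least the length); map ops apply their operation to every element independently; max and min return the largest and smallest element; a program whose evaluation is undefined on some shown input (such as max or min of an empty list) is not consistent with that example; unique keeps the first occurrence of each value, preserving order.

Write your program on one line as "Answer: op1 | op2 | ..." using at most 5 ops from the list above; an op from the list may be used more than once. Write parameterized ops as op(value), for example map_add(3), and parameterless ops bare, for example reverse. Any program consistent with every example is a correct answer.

map_neg | drop(2) | sort_desc | map_add(2) | min

Check, running the answer program on each example:
  [-48, 49, -4, -7, 38, 7, 49, -15, 0, 35] -> [48, -49, 4, 7, -38, -7, -49, 15, 0, -35] -> [4, 7, -38, -7, -49, 15, 0, -35] -> [15, 7, 4, 0, -7, -35, -38, -49] -> [17, 9, 6, 2, -5, -33, -36, -47] -> -47
  [-44, 13, -32, -32, 48, -35, 4] -> [44, -13, 32, 32, -48, 35, -4] -> [32, 32, -48, 35, -4] -> [35, 32, 32, -4, -48] -> [37, 34, 34, -2, -46] -> -46
  [-17, -24, -10, -16, -15] -> [17, 24, 10, 16, 15] -> [10, 16, 15] -> [16, 15, 10] -> [18, 17, 12] -> 12
  [-45, 13, -39, -8, 1, -48, -28, 11, -39] -> [45, -13, 39, 8, -1, 48, 28, -11, 39] -> [39, 8, -1, 48, 28, -11, 39] -> [48, 39, 39, 28, 8, -1, -11] -> [50, 41, 41, 30, 10, 1, -9] -> -9
  [-25, 5, 44, 10, -27] -> [25, -5, -44, -10, 27] -> [-44, -10, 27] -> [27, -10, -44] -> [29, -8, -42] -> -42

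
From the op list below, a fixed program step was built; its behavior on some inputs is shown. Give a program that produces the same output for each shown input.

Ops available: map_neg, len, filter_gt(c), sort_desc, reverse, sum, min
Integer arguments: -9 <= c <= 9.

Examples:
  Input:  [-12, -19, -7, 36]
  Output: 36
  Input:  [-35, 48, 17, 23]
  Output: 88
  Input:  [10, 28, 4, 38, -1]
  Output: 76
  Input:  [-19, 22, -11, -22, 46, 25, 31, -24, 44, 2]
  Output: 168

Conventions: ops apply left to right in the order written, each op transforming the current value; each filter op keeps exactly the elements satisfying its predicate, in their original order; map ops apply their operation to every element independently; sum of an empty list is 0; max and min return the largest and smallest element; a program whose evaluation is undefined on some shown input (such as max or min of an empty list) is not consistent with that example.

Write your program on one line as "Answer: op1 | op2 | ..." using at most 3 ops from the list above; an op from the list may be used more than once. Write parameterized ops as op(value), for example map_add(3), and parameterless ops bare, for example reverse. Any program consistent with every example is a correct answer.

filter_gt(-7) | filter_gt(8) | sum

Check, running the answer program on each example:
  [-12, -19, -7, 36] -> [36] -> [36] -> 36
  [-35, 48, 17, 23] -> [48, 17, 23] -> [48, 17, 23] -> 88
  [10, 28, 4, 38, -1] -> [10, 28, 4, 38, -1] -> [10, 28, 38] -> 76
  [-19, 22, -11, -22, 46, 25, 31, -24, 44, 2] -> [22, 46, 25, 31, 44, 2] -> [22, 46, 25, 31, 44] -> 168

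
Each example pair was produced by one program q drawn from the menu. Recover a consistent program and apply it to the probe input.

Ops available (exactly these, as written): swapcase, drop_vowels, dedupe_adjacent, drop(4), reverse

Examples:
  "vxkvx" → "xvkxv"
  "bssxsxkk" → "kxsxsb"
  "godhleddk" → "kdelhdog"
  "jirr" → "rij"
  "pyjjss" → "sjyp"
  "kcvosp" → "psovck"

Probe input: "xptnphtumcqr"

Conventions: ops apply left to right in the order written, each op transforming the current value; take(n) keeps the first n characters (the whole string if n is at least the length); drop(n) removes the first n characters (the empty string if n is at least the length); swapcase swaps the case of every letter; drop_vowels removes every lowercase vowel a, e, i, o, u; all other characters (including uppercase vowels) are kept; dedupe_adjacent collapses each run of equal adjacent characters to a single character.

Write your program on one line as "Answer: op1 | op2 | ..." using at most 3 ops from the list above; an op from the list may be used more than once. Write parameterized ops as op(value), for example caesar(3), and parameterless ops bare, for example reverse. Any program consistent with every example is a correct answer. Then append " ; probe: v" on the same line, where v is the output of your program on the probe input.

dedupe_adjacent | reverse ; probe: "rqcmuthpntpx"

Check, running the answer program on each example:
  "vxkvx" -> "vxkvx" -> "xvkxv"
  "bssxsxkk" -> "bsxsxk" -> "kxsxsb"
  "godhleddk" -> "godhledk" -> "kdelhdog"
  "jirr" -> "jir" -> "rij"
  "pyjjss" -> "pyjs" -> "sjyp"
  "kcvosp" -> "kcvosp" -> "psovck"
  probe: "xptnphtumcqr" -> "xptnphtumcqr" -> "rqcmuthpntpx"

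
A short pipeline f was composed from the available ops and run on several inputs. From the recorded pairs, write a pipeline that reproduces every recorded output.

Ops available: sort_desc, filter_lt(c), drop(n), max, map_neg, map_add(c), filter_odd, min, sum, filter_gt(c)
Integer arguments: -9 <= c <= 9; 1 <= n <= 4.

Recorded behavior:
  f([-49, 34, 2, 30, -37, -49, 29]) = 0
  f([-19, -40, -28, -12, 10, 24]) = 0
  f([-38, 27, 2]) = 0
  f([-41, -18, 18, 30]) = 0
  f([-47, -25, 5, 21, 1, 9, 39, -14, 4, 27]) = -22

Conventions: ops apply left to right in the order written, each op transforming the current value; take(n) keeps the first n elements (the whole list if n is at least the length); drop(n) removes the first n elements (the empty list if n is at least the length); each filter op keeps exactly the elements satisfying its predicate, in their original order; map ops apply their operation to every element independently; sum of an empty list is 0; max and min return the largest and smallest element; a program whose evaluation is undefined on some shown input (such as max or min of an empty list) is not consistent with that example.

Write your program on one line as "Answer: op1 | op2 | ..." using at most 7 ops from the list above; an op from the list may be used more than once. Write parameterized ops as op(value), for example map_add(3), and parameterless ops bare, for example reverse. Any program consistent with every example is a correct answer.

map_neg | filter_odd | drop(3) | drop(4) | map_add(5) | sum

Check, running the answer program on each example:
  [-49, 34, 2, 30, -37, -49, 29] -> [49, -34, -2, -30, 37, 49, -29] -> [49, 37, 49, -29] -> [-29] -> [] -> [] -> 0
  [-19, -40, -28, -12, 10, 24] -> [19, 40, 28, 12, -10, -24] -> [19] -> [] -> [] -> [] -> 0
  [-38, 27, 2] -> [38, -27, -2] -> [-27] -> [] -> [] -> [] -> 0
  [-41, -18, 18, 30] -> [41, 18, -18, -30] -> [41] -> [] -> [] -> [] -> 0
  [-47, -25, 5, 21, 1, 9, 39, -14, 4, 27] -> [47, 25, -5, -21, -1, -9, -39, 14, -4, -27] -> [47, 25, -5, -21, -1, -9, -39, -27] -> [-21, -1, -9, -39, -27] -> [-27] -> [-22] -> -22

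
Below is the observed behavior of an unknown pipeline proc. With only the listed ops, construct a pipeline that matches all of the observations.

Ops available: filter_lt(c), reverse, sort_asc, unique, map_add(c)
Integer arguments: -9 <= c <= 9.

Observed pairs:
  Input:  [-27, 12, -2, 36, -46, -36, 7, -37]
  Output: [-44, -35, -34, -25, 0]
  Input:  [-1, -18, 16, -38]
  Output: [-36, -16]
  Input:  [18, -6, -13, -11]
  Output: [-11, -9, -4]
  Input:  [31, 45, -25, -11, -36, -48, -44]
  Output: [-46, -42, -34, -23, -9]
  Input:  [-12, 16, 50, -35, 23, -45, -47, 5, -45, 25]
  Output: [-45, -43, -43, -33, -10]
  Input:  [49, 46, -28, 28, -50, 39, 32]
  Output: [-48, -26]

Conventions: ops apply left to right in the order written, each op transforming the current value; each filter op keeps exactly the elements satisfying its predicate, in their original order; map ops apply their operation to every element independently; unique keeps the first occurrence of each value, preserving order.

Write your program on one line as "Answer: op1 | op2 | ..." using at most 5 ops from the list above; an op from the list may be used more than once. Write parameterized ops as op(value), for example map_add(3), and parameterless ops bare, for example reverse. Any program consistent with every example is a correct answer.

reverse | filter_lt(-1) | sort_asc | map_add(2)

Check, running the answer program on each example:
  [-27, 12, -2, 36, -46, -36, 7, -37] -> [-37, 7, -36, -46, 36, -2, 12, -27] -> [-37, -36, -46, -2, -27] -> [-46, -37, -36, -27, -2] -> [-44, -35, -34, -25, 0]
  [-1, -18, 16, -38] -> [-38, 16, -18, -1] -> [-38, -18] -> [-38, -18] -> [-36, -16]
  [18, -6, -13, -11] -> [-11, -13, -6, 18] -> [-11, -13, -6] -> [-13, -11, -6] -> [-11, -9, -4]
  [31, 45, -25, -11, -36, -48, -44] -> [-44, -48, -36, -11, -25, 45, 31] -> [-44, -48, -36, -11, -25] -> [-48, -44, -36, -25, -11] -> [-46, -42, -34, -23, -9]
  [-12, 16, 50, -35, 23, -45, -47, 5, -45, 25] -> [25, -45, 5, -47, -45, 23, -35, 50, 16, -12] -> [-45, -47, -45, -35, -12] -> [-47, -45, -45, -35, -12] -> [-45, -43, -43, -33, -10]
  [49, 46, -28, 28, -50, 39, 32] -> [32, 39, -50, 28, -28, 46, 49] -> [-50, -28] -> [-50, -28] -> [-48, -26]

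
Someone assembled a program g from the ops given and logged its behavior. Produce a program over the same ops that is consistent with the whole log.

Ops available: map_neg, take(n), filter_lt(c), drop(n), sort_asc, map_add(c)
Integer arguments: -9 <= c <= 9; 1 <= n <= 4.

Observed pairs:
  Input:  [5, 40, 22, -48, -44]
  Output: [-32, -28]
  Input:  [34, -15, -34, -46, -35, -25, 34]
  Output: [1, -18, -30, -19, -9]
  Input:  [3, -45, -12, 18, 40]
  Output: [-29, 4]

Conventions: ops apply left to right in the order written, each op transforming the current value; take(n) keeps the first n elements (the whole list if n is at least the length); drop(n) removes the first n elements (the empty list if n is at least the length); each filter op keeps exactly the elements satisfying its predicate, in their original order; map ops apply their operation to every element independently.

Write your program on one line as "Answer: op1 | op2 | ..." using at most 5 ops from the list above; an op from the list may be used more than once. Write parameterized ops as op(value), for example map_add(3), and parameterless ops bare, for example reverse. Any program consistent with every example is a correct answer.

map_add(-1) | filter_lt(0) | map_add(9) | map_add(8)

Check, running the answer program on each example:
  [5, 40, 22, -48, -44] -> [4, 39, 21, -49, -45] -> [-49, -45] -> [-40, -36] -> [-32, -28]
  [34, -15, -34, -46, -35, -25, 34] -> [33, -16, -35, -47, -36, -26, 33] -> [-16, -35, -47, -36, -26] -> [-7, -26, -38, -27, -17] -> [1, -18, -30, -19, -9]
  [3, -45, -12, 18, 40] -> [2, -46, -13, 17, 39] -> [-46, -13] -> [-37, -4] -> [-29, 4]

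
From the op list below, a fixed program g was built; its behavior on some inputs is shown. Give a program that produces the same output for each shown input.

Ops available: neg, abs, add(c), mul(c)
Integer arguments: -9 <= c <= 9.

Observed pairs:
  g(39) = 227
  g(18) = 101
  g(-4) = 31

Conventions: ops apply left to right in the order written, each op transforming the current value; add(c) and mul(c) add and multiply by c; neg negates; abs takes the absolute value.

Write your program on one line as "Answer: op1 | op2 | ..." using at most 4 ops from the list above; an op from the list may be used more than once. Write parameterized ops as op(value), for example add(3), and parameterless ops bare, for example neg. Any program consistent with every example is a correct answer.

mul(6) | add(-7) | neg | abs

Check, running the answer program on each example:
  39 -> 234 -> 227 -> -227 -> 227
  18 -> 108 -> 101 -> -101 -> 101
  -4 -> -24 -> -31 -> 31 -> 31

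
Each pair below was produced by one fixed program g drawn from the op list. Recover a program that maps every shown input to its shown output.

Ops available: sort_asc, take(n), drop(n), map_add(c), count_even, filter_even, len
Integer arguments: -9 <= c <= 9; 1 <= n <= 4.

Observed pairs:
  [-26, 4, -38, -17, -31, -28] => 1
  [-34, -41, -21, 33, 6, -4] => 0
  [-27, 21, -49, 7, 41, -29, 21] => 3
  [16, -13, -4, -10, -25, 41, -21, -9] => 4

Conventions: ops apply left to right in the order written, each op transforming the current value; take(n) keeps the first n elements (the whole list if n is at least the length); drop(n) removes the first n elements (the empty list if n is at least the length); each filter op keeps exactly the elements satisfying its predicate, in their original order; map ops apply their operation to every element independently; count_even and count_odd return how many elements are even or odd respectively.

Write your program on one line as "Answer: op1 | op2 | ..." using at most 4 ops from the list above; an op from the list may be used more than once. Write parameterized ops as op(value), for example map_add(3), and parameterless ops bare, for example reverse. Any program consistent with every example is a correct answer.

map_add(-9) | drop(4) | sort_asc | count_even

Check, running the answer program on each example:
  [-26, 4, -38, -17, -31, -28] -> [-35, -5, -47, -26, -40, -37] -> [-40, -37] -> [-40, -37] -> 1
  [-34, -41, -21, 33, 6, -4] -> [-43, -50, -30, 24, -3, -13] -> [-3, -13] -> [-13, -3] -> 0
  [-27, 21, -49, 7, 41, -29, 21] -> [-36, 12, -58, -2, 32, -38, 12] -> [32, -38, 12] -> [-38, 12, 32] -> 3
  [16, -13, -4, -10, -25, 41, -21, -9] -> [7, -22, -13, -19, -34, 32, -30, -18] -> [-34, 32, -30, -18] -> [-34, -30, -18, 32] -> 4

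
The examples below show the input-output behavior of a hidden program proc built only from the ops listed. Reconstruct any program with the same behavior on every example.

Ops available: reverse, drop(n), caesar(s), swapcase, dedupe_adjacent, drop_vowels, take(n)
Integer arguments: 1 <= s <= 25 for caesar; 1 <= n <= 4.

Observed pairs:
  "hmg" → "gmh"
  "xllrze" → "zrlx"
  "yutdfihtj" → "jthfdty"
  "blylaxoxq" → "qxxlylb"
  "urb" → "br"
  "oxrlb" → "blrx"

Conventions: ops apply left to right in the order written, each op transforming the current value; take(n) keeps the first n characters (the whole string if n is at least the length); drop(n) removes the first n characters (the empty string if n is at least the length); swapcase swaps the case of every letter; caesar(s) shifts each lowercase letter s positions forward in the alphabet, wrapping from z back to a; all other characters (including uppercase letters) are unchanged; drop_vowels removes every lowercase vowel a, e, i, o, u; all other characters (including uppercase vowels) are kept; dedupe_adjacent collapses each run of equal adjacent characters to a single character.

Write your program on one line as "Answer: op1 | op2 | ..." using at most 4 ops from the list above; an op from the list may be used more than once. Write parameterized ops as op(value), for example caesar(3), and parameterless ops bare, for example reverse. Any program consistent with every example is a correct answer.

reverse | dedupe_adjacent | drop_vowels

Check, running the answer program on each example:
  "hmg" -> "gmh" -> "gmh" -> "gmh"
  "xllrze" -> "ezrllx" -> "ezrlx" -> "zrlx"
  "yutdfihtj" -> "jthifdtuy" -> "jthifdtuy" -> "jthfdty"
  "blylaxoxq" -> "qxoxalylb" -> "qxoxalylb" -> "qxxlylb"
  "urb" -> "bru" -> "bru" -> "br"
  "oxrlb" -> "blrxo" -> "blrxo" -> "blrx"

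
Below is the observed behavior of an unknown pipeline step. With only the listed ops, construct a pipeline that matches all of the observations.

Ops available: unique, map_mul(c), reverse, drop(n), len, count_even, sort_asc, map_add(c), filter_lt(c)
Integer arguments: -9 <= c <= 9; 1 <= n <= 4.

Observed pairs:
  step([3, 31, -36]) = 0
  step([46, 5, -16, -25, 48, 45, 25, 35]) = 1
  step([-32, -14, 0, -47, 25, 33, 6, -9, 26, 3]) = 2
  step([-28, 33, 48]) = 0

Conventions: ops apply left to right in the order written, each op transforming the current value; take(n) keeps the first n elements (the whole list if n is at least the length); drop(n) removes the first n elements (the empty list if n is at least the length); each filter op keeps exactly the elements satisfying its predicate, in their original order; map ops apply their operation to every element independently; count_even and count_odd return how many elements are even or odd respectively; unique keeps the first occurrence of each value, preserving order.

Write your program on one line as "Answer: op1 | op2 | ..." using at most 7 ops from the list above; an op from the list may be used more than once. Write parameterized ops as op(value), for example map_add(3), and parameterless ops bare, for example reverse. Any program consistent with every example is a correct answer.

map_mul(7) | drop(1) | reverse | filter_lt(-6) | map_add(-7) | count_even

Check, running the answer program on each example:
  [3, 31, -36] -> [21, 217, -252] -> [217, -252] -> [-252, 217] -> [-252] -> [-259] -> 0
  [46, 5, -16, -25, 48, 45, 25, 35] -> [322, 35, -112, -175, 336, 315, 175, 245] -> [35, -112, -175, 336, 315, 175, 245] -> [245, 175, 315, 336, -175, -112, 35] -> [-175, -112] -> [-182, -119] -> 1
  [-32, -14, 0, -47, 25, 33, 6, -9, 26, 3] -> [-224, -98, 0, -329, 175, 231, 42, -63, 182, 21] -> [-98, 0, -329, 175, 231, 42, -63, 182, 21] -> [21, 182, -63, 42, 231, 175, -329, 0, -98] -> [-63, -329, -98] -> [-70, -336, -105] -> 2
  [-28, 33, 48] -> [-196, 231, 336] -> [231, 336] -> [336, 231] -> [] -> [] -> 0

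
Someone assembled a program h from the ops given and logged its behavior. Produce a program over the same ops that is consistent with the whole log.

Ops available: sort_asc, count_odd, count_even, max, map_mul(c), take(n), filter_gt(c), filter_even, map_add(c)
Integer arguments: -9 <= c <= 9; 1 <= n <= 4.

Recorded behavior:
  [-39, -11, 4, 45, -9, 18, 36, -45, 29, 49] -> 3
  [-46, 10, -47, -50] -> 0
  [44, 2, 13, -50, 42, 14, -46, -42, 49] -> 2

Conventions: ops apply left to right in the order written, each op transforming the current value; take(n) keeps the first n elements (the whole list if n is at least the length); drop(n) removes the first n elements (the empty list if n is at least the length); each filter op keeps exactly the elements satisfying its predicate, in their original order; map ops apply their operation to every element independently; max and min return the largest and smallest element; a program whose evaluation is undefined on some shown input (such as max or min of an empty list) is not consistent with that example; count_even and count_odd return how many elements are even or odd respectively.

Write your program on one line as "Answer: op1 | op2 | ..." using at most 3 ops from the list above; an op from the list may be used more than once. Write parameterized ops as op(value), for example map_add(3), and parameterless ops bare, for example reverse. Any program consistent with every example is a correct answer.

map_add(-7) | filter_gt(2) | count_even

Check, running the answer program on each example:
  [-39, -11, 4, 45, -9, 18, 36, -45, 29, 49] -> [-46, -18, -3, 38, -16, 11, 29, -52, 22, 42] -> [38, 11, 29, 22, 42] -> 3
  [-46, 10, -47, -50] -> [-53, 3, -54, -57] -> [3] -> 0
  [44, 2, 13, -50, 42, 14, -46, -42, 49] -> [37, -5, 6, -57, 35, 7, -53, -49, 42] -> [37, 6, 35, 7, 42] -> 2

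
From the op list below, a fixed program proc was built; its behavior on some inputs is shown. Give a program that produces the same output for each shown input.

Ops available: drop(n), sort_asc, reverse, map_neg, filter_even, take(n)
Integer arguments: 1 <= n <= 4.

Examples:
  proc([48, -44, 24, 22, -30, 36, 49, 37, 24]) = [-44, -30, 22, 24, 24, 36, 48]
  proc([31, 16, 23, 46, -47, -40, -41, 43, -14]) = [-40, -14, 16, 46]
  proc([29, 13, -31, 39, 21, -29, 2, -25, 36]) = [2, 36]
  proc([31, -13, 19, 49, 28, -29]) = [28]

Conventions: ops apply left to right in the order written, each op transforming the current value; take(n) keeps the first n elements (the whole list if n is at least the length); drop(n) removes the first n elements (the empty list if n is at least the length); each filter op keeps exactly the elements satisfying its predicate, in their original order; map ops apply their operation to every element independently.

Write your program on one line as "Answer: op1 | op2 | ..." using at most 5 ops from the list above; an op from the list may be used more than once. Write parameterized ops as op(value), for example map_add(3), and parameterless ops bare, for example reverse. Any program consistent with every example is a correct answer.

reverse | filter_even | reverse | sort_asc

Check, running the answer program on each example:
  [48, -44, 24, 22, -30, 36, 49, 37, 24] -> [24, 37, 49, 36, -30, 22, 24, -44, 48] -> [24, 36, -30, 22, 24, -44, 48] -> [48, -44, 24, 22, -30, 36, 24] -> [-44, -30, 22, 24, 24, 36, 48]
  [31, 16, 23, 46, -47, -40, -41, 43, -14] -> [-14, 43, -41, -40, -47, 46, 23, 16, 31] -> [-14, -40, 46, 16] -> [16, 46, -40, -14] -> [-40, -14, 16, 46]
  [29, 13, -31, 39, 21, -29, 2, -25, 36] -> [36, -25, 2, -29, 21, 39, -31, 13, 29] -> [36, 2] -> [2, 36] -> [2, 36]
  [31, -13, 19, 49, 28, -29] -> [-29, 28, 49, 19, -13, 31] -> [28] -> [28] -> [28]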